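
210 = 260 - 50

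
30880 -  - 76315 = 107195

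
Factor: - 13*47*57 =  - 3^1 * 13^1 *19^1*47^1 =- 34827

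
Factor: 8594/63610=5^ ( -1 )*4297^1*6361^ ( - 1) = 4297/31805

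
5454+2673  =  8127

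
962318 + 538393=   1500711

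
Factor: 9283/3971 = 11^( -1) * 19^(-2)*9283^1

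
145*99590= 14440550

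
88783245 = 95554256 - 6771011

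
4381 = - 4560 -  - 8941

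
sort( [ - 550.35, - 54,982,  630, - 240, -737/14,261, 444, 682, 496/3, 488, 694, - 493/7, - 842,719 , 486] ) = [ - 842, - 550.35,  -  240 ,-493/7, - 54, - 737/14, 496/3, 261, 444, 486,488,630,682, 694, 719, 982]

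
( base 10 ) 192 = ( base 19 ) A2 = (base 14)da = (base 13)11A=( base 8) 300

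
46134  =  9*5126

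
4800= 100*48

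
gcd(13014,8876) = 2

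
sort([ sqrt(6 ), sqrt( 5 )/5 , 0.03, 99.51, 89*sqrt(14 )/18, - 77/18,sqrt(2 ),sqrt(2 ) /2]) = [ - 77/18,  0.03 , sqrt( 5 )/5, sqrt( 2) /2,sqrt(2 ), sqrt(6), 89 * sqrt(14 ) /18 , 99.51 ] 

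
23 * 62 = 1426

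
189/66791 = 189/66791 = 0.00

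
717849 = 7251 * 99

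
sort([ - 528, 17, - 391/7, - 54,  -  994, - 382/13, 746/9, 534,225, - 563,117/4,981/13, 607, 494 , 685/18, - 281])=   [ - 994, - 563, - 528, - 281,- 391/7, - 54, - 382/13,17, 117/4, 685/18,981/13,  746/9,225, 494, 534, 607] 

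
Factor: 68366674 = 2^1*19^1 * 1799123^1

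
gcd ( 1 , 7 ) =1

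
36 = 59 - 23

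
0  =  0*698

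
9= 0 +9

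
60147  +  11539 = 71686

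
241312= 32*7541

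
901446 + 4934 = 906380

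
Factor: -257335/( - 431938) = 2^(-1) * 5^1*107^1*449^( - 1) = 535/898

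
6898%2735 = 1428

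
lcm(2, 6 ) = 6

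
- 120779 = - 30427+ - 90352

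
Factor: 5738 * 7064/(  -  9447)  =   - 2^4*3^( - 1 )*19^1 * 47^( - 1 )*67^( - 1)* 151^1*883^1 = - 40533232/9447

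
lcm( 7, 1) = 7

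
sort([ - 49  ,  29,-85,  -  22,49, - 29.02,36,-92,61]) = [-92, - 85, - 49 ,  -  29.02, - 22, 29, 36, 49  ,  61 ] 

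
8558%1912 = 910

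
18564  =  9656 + 8908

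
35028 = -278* (-126 ) 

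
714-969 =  - 255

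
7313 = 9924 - 2611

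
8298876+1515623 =9814499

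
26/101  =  26/101 = 0.26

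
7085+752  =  7837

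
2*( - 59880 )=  - 119760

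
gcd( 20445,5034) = 3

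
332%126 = 80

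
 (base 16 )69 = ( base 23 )4D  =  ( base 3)10220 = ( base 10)105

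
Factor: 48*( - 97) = -4656 = -2^4* 3^1 * 97^1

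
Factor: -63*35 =  -  3^2*5^1*7^2 = - 2205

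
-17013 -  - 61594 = 44581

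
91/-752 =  - 91/752= - 0.12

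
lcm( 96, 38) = 1824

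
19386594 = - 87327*(  -  222 )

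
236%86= 64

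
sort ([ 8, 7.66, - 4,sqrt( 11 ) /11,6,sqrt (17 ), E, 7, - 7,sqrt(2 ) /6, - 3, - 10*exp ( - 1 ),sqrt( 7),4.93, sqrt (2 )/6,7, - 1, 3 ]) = [ - 7, - 4, - 10*exp(-1 ), - 3, - 1, sqrt( 2)/6, sqrt( 2)/6,sqrt(11) /11, sqrt( 7) , E,3 , sqrt (17 ), 4.93,  6, 7, 7,7.66,  8] 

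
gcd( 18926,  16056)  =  2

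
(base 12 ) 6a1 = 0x3D9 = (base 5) 12420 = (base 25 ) 1EA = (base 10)985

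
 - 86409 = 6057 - 92466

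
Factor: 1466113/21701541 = 3^( - 1)*11^1*29^( - 1)*43^(-1) *5801^(  -  1)*133283^1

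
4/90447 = 4/90447 = 0.00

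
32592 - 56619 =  - 24027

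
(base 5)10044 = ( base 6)3001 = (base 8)1211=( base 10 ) 649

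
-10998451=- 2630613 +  - 8367838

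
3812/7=3812/7  =  544.57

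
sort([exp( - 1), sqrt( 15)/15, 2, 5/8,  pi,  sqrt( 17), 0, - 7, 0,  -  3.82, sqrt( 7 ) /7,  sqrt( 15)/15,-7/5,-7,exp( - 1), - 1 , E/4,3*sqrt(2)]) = [ - 7, - 7, - 3.82,  -  7/5, - 1,0,0,  sqrt (15 ) /15, sqrt(15) /15, exp( - 1), exp( - 1), sqrt(7)/7, 5/8,E/4,  2,pi, sqrt(17), 3*sqrt( 2)] 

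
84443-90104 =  - 5661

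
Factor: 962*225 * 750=2^2*3^3*5^5*13^1*37^1 = 162337500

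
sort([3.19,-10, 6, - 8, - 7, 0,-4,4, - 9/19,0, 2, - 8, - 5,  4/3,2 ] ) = [ - 10, - 8, - 8 , - 7 , - 5, - 4, - 9/19, 0,0,4/3, 2,2,3.19 , 4,6] 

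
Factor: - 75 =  - 3^1* 5^2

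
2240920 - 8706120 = -6465200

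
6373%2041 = 250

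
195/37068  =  65/12356 = 0.01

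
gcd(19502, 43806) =98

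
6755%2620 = 1515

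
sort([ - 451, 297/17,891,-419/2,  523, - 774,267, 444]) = [ - 774, - 451, - 419/2,297/17,267,444, 523, 891 ] 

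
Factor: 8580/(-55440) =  - 2^(-2 )*3^( - 1)*7^( -1)*13^1 = -13/84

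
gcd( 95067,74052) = 9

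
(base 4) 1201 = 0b1100001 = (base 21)4d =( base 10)97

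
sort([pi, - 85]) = [ - 85,  pi] 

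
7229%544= 157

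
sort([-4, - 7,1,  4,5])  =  [ - 7, -4,1, 4, 5]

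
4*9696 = 38784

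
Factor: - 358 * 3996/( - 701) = 2^3 * 3^3*37^1*179^1 * 701^(-1)=1430568/701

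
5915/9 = 657  +  2/9 = 657.22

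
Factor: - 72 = -2^3*3^2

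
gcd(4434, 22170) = 4434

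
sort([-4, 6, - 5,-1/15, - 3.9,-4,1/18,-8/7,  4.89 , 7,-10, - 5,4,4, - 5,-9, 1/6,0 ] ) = [ -10,-9  , - 5, - 5, - 5,-4, - 4, - 3.9,-8/7, - 1/15, 0,1/18,1/6,4,4 , 4.89, 6,  7]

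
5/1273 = 5/1273 = 0.00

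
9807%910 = 707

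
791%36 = 35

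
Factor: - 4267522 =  - 2^1*7^1 * 31^1*9833^1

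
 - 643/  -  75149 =643/75149= 0.01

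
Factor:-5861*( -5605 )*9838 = 2^1 * 5^1*19^1*59^1*4919^1 * 5861^1 = 323187203390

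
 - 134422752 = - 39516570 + -94906182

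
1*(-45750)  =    -  45750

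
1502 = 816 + 686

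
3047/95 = 32+ 7/95 = 32.07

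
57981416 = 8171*7096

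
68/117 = 68/117 = 0.58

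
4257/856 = 4 + 833/856 =4.97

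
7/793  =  7/793 = 0.01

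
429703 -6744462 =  -6314759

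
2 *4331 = 8662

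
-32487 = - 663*49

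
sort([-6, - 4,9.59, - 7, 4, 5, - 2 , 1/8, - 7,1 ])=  [ - 7 ,-7,-6,-4, - 2,1/8, 1,4, 5,9.59 ] 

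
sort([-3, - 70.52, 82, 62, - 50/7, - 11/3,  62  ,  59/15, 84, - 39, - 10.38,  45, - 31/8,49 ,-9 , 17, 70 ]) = [ - 70.52 , - 39 , - 10.38, - 9, - 50/7, - 31/8 , - 11/3, -3, 59/15, 17, 45, 49, 62,62 , 70, 82,84] 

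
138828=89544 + 49284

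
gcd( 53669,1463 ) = 77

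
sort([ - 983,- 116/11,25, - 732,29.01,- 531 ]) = [ - 983, - 732, - 531, - 116/11,25,29.01 ]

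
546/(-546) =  - 1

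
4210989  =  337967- - 3873022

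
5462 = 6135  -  673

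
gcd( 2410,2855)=5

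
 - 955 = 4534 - 5489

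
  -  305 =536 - 841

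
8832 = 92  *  96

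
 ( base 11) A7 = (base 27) 49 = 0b1110101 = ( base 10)117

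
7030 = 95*74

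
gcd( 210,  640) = 10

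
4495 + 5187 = 9682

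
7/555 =7/555 = 0.01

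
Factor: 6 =2^1*3^1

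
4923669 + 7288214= 12211883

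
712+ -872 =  - 160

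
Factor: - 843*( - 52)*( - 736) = - 2^7*3^1*13^1 *23^1*281^1 = -32263296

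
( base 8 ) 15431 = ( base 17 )1701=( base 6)52041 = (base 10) 6937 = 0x1B19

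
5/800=1/160 = 0.01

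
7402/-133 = -7402/133 = -55.65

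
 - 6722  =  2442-9164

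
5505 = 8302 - 2797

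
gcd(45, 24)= 3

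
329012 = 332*991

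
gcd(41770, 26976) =2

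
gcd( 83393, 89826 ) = 1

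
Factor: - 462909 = - 3^1*154303^1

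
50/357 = 50/357 = 0.14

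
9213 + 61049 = 70262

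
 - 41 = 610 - 651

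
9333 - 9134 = 199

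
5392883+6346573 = 11739456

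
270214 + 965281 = 1235495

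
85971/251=342 + 129/251 = 342.51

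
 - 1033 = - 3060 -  - 2027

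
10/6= 1+2/3 = 1.67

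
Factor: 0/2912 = 0^1 = 0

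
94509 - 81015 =13494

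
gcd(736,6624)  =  736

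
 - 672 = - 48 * 14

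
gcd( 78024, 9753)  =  9753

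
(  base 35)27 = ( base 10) 77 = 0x4d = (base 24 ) 35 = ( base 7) 140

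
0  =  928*0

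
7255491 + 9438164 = 16693655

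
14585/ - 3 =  -14585/3 = - 4861.67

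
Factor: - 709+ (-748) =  -31^1*47^1 = - 1457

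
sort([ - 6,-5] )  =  [ - 6,  -  5]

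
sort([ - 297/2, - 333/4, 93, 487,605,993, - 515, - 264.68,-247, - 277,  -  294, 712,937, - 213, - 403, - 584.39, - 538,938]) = [ - 584.39, - 538, - 515, - 403, - 294, - 277, - 264.68, - 247, - 213, - 297/2,  -  333/4,93 , 487, 605, 712 , 937,938, 993 ] 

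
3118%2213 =905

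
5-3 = 2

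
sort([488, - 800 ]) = [- 800, 488] 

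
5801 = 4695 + 1106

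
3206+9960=13166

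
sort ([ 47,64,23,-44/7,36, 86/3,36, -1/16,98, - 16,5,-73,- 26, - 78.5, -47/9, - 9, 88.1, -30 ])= [ - 78.5, - 73, - 30,-26, -16, -9,  -  44/7 ,- 47/9, - 1/16,5, 23,86/3,  36, 36,47, 64, 88.1, 98]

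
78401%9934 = 8863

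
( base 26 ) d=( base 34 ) d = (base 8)15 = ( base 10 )13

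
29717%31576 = 29717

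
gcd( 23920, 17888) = 208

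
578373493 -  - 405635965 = 984009458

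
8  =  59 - 51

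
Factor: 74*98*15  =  2^2*3^1*5^1*7^2 * 37^1 =108780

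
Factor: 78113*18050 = 2^1*5^2*7^1*19^2*11159^1= 1409939650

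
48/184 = 6/23  =  0.26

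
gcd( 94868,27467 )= 1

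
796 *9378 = 7464888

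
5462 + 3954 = 9416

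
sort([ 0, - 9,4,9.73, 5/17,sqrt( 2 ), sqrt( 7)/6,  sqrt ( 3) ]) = [ - 9,0,5/17, sqrt( 7)/6,sqrt( 2 ) , sqrt(3),4,9.73 ]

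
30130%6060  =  5890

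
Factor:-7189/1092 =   -  2^( - 2)*3^( - 1 )*79^1 = - 79/12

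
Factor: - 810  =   - 2^1*3^4*5^1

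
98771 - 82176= 16595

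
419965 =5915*71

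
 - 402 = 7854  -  8256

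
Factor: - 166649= - 7^2*19^1*  179^1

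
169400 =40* 4235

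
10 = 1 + 9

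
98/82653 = 98/82653 = 0.00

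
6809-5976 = 833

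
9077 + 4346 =13423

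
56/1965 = 56/1965 = 0.03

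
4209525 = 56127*75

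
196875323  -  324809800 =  - 127934477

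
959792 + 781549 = 1741341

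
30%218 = 30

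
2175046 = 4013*542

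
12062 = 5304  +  6758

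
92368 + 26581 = 118949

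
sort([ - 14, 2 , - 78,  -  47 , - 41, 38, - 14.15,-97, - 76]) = [  -  97, - 78, - 76, - 47,-41,-14.15, - 14, 2  ,  38 ] 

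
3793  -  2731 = 1062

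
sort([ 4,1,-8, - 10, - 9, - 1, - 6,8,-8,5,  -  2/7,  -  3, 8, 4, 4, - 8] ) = [ - 10, - 9,  -  8, - 8, - 8,  -  6,  -  3, - 1, - 2/7, 1,  4, 4,4,5,8, 8] 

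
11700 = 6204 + 5496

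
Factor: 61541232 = 2^4*3^1 *1282109^1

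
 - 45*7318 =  - 329310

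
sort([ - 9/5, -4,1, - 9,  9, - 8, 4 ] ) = [ - 9, - 8, - 4, - 9/5, 1,  4 , 9 ]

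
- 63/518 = - 9/74=- 0.12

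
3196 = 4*799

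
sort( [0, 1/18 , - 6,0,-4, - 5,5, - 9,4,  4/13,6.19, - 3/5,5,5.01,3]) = [  -  9, - 6, - 5, - 4, - 3/5,0,0,1/18,4/13,3,4, 5, 5,5.01,6.19]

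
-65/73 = -1 + 8/73 =-0.89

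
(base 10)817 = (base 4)30301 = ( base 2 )1100110001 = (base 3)1010021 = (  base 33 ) op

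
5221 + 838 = 6059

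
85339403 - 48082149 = 37257254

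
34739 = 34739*1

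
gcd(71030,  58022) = 2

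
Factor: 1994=2^1*997^1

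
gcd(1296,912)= 48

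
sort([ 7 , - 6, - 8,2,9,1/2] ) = [ - 8, - 6,1/2,  2, 7,  9]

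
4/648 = 1/162=0.01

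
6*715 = 4290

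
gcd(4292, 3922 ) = 74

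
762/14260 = 381/7130 = 0.05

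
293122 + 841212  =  1134334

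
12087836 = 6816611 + 5271225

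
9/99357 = 3/33119  =  0.00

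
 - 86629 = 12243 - 98872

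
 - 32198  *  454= - 14617892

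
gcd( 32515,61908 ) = 7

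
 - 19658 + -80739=  -  100397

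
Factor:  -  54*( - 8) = 2^4*3^3 = 432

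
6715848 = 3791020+2924828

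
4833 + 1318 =6151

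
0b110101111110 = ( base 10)3454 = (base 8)6576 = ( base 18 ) abg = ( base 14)138A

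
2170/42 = 155/3 = 51.67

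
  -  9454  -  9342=-18796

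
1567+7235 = 8802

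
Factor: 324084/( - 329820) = -113/115 = - 5^( - 1)*23^( - 1)*113^1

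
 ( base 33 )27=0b1001001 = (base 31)2b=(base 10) 73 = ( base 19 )3g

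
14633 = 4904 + 9729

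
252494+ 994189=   1246683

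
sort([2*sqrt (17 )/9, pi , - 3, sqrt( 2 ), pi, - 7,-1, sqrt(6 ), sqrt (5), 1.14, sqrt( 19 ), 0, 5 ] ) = [-7, - 3,  -  1,0, 2* sqrt( 17 ) /9,1.14,sqrt (2 ), sqrt( 5 ), sqrt( 6 ) , pi, pi,sqrt( 19 ),5]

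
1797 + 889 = 2686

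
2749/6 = 458 + 1/6  =  458.17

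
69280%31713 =5854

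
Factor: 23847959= 31^1*769289^1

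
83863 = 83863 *1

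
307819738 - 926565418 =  - 618745680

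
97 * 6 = 582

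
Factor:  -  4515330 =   -  2^1*3^1*5^1*41^1*3671^1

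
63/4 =15 + 3/4 = 15.75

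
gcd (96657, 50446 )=11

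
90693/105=30231/35 = 863.74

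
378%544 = 378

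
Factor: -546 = -2^1*3^1*7^1 * 13^1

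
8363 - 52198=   -  43835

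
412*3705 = 1526460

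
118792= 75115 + 43677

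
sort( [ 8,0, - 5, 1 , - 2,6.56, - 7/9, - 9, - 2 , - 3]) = [ - 9, - 5, -3, - 2, - 2, - 7/9 , 0,1,6.56, 8 ] 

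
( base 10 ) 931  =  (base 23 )1HB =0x3a3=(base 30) 111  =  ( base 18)2FD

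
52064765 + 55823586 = 107888351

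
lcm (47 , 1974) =1974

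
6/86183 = 6/86183 = 0.00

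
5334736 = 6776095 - 1441359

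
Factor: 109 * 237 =3^1*79^1 * 109^1 =25833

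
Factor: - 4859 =  -  43^1*113^1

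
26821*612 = 16414452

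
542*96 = 52032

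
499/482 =1 + 17/482 = 1.04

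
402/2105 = 402/2105 = 0.19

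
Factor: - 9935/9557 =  - 5^1*19^ ( - 1)*503^( - 1 )*1987^1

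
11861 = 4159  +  7702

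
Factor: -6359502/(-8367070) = 3179751/4183535 = 3^1*5^ (-1)*233^1*4549^1 * 836707^(-1)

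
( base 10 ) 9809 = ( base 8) 23121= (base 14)3809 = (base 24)H0H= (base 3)111110022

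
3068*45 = 138060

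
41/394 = 41/394 = 0.10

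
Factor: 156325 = 5^2 * 13^2*37^1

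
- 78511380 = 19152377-97663757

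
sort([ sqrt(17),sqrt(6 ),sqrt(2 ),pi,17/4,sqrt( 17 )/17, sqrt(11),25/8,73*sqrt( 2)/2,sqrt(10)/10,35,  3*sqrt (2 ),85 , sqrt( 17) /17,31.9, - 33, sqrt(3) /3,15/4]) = [ - 33,sqrt(17)/17 , sqrt ( 17)/17,sqrt(10)/10,sqrt(3)/3,sqrt(2),sqrt( 6) , 25/8,pi,sqrt( 11), 15/4,sqrt( 17),3*sqrt( 2), 17/4,31.9,35,73*sqrt( 2)/2,85]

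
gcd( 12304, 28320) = 16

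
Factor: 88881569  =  7^1*12697367^1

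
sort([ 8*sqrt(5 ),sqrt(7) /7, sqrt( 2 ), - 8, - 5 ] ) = [ - 8, - 5, sqrt(7)/7,sqrt( 2),8*sqrt(5) ] 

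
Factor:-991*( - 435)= 431085 = 3^1*5^1*29^1*991^1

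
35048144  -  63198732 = -28150588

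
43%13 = 4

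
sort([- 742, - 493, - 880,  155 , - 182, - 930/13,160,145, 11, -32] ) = [ - 880, - 742 ,  -  493, - 182, - 930/13, - 32,11, 145, 155,160]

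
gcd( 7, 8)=1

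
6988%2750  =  1488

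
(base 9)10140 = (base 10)6678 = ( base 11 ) 5021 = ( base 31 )6td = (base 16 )1A16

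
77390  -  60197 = 17193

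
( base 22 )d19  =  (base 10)6323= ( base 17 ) 14EG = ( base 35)55n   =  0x18b3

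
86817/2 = 86817/2 = 43408.50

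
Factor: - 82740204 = - 2^2 * 3^4*255371^1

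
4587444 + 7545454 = 12132898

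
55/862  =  55/862  =  0.06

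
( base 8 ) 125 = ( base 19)49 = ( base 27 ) 34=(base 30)2p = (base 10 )85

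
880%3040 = 880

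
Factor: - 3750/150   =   - 25 = - 5^2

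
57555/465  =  3837/31 = 123.77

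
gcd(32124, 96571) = 1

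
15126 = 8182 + 6944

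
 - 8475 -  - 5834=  - 2641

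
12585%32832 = 12585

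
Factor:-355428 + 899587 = 544159 = 7^1 * 11^1 * 37^1*191^1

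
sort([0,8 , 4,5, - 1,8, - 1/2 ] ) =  [ - 1 ,-1/2,0,4,5, 8,8] 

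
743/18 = 743/18=41.28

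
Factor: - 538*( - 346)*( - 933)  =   - 2^2*3^1*173^1*269^1*311^1 = - 173676084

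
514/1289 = 514/1289 =0.40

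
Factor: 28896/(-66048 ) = - 2^ ( - 4 )*7^1 = - 7/16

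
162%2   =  0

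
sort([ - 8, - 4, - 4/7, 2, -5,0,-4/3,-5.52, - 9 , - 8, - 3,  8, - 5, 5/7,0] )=[ - 9, - 8, - 8, - 5.52 , - 5,-5, - 4,- 3, - 4/3,-4/7,  0 , 0, 5/7, 2,8 ] 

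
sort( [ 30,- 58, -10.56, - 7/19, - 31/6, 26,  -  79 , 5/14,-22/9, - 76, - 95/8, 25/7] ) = [ - 79, - 76,-58, - 95/8, - 10.56, - 31/6,-22/9,  -  7/19,  5/14, 25/7,26,30]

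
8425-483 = 7942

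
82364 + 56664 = 139028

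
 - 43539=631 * ( - 69 ) 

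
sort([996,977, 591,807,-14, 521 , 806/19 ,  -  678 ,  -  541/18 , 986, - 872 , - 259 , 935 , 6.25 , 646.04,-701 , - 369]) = [-872,-701, - 678 , - 369 , - 259,-541/18,-14, 6.25,806/19, 521,  591,  646.04, 807 , 935  ,  977  ,  986, 996] 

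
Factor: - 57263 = -173^1*331^1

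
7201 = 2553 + 4648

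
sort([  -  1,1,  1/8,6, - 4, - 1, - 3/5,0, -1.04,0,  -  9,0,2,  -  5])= [ - 9, - 5,-4,-1.04,- 1,-1,  -  3/5,0,0,  0,1/8,1,2,6]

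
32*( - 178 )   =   - 5696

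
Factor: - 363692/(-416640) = 2^(- 5 )*3^( - 1)*5^( - 1)*419^1 = 419/480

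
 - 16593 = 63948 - 80541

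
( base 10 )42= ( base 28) 1e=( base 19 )24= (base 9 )46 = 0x2a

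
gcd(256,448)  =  64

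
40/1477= 40/1477 = 0.03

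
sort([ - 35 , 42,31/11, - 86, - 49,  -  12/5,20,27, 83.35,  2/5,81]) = [ - 86,-49,-35 ,- 12/5,2/5, 31/11, 20,  27, 42, 81,  83.35]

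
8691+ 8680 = 17371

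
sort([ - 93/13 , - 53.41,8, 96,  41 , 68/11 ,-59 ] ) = [ - 59,-53.41, - 93/13 , 68/11, 8,41,96]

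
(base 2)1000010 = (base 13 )51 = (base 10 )66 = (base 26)2E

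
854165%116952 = 35501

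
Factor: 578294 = 2^1*199^1*1453^1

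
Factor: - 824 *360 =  - 296640 = - 2^6*3^2  *  5^1*103^1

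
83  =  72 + 11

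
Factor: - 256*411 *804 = -84593664 = - 2^10 * 3^2 * 67^1*137^1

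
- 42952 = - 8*5369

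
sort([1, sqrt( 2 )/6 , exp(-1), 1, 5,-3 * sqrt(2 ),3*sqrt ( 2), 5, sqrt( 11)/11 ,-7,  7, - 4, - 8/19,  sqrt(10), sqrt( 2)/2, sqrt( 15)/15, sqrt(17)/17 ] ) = [ - 7 , - 3*sqrt( 2 ), - 4, - 8/19,sqrt( 2) /6 , sqrt( 17 )/17,sqrt( 15)/15,sqrt(  11) /11, exp ( - 1), sqrt( 2 )/2, 1,1,sqrt( 10),  3*sqrt( 2), 5, 5, 7] 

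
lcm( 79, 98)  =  7742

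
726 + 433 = 1159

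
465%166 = 133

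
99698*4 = 398792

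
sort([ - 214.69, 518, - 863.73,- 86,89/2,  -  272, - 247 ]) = [ - 863.73 , - 272, - 247 , - 214.69,  -  86,89/2,518]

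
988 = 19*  52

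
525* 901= 473025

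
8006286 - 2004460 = 6001826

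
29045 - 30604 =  - 1559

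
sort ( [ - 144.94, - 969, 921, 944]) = [  -  969, - 144.94, 921,944]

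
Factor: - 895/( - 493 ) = 5^1*  17^( - 1)*29^(-1)*179^1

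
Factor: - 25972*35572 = - 2^4 * 43^1*151^1 * 8893^1 = - 923875984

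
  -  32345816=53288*( - 607)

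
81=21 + 60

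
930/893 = 1 + 37/893 = 1.04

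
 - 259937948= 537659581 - 797597529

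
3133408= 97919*32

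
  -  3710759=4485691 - 8196450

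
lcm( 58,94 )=2726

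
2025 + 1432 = 3457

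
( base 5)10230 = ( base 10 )690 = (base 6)3110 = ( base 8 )1262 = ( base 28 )OI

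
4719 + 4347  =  9066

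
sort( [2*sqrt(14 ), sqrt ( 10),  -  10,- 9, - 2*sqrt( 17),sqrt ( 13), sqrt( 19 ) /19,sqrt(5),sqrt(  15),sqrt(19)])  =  [-10,- 9, - 2*sqrt(17 ) , sqrt( 19)/19,sqrt(5),  sqrt (10 ), sqrt(13) , sqrt( 15 ),sqrt(19 ), 2*sqrt( 14) ]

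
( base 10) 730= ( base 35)KU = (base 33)m4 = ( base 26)122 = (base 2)1011011010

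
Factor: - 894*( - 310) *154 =2^3*3^1*5^1*7^1*11^1 * 31^1*149^1  =  42679560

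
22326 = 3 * 7442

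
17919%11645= 6274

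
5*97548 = 487740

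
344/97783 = 344/97783 = 0.00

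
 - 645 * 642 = -414090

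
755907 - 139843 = 616064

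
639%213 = 0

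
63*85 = 5355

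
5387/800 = 6 +587/800=6.73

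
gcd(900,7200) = 900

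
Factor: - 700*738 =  - 516600 = - 2^3*3^2*5^2*7^1 * 41^1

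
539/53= 10 + 9/53 = 10.17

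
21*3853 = 80913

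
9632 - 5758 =3874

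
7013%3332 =349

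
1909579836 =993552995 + 916026841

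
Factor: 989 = 23^1*43^1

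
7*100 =700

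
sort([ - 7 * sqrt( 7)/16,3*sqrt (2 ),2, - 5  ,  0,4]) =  [ - 5, - 7*sqrt( 7)/16,0,  2,4, 3*sqrt( 2)]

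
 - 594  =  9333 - 9927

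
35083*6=210498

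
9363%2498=1869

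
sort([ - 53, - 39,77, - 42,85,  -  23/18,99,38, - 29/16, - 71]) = [-71, - 53,-42,- 39,-29/16,-23/18,38,77, 85,99]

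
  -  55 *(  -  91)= 5005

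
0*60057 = 0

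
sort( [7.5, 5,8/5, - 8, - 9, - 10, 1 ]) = [ - 10, - 9, - 8,1,8/5, 5,7.5]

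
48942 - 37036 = 11906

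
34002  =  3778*9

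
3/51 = 1/17 = 0.06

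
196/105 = 1+13/15 = 1.87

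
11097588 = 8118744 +2978844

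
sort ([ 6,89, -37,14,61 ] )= [-37,6,  14, 61, 89 ] 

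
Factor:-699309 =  - 3^2*13^1* 43^1*139^1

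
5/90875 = 1/18175 = 0.00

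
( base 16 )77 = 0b1110111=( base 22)59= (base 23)54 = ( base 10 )119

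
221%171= 50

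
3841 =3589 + 252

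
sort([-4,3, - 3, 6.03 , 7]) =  [ - 4, - 3, 3,6.03,7 ]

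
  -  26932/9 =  - 26932/9 = - 2992.44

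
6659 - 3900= 2759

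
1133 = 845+288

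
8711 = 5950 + 2761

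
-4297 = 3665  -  7962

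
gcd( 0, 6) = 6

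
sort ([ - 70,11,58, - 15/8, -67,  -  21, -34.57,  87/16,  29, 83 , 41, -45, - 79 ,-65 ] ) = [ -79, - 70, - 67, - 65, - 45, - 34.57 , - 21, - 15/8,  87/16 , 11,29,  41,58 , 83] 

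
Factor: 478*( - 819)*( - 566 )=221578812 = 2^2*3^2*7^1*13^1*239^1*283^1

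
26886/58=463+16/29=463.55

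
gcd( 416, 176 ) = 16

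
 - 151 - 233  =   - 384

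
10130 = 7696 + 2434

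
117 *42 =4914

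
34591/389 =88 +359/389 = 88.92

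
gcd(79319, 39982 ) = 1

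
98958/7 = 14136 + 6/7 = 14136.86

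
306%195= 111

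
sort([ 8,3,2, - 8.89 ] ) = [  -  8.89 , 2,3, 8]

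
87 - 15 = 72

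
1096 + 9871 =10967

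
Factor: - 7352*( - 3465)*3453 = 87964070040 = 2^3*3^3*5^1*7^1*11^1*919^1*1151^1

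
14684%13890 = 794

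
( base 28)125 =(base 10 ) 845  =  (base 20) 225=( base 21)1J5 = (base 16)34D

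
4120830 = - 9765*( - 422 )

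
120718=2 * 60359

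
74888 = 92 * 814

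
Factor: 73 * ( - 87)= - 6351 =- 3^1*29^1*73^1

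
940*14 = 13160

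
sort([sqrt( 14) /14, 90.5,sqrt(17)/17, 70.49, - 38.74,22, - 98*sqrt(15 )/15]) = [ - 38.74, - 98*sqrt( 15)/15 , sqrt( 17)/17 , sqrt( 14 )/14, 22,70.49,90.5]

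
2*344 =688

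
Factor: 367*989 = 362963 = 23^1 * 43^1*367^1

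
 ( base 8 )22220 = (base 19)16HC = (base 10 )9360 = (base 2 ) 10010010010000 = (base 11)703A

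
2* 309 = 618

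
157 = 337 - 180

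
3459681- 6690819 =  - 3231138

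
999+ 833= 1832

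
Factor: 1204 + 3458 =2^1 * 3^2 *7^1*37^1 = 4662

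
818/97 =818/97= 8.43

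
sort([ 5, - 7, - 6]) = [- 7,-6,5]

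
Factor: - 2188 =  - 2^2*547^1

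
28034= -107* ( - 262)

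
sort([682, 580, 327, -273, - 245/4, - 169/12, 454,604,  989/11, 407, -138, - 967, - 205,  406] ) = [  -  967, - 273, - 205,  -  138,-245/4, - 169/12, 989/11, 327, 406, 407, 454, 580,604,682] 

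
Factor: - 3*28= - 84= -2^2*3^1*7^1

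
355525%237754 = 117771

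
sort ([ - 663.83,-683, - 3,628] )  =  [-683,  -  663.83, - 3,628 ]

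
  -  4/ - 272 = 1/68 = 0.01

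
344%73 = 52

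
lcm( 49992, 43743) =349944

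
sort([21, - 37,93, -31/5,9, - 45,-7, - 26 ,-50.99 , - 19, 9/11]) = [-50.99, - 45,-37, - 26, - 19, - 7, - 31/5, 9/11 , 9,21,93 ]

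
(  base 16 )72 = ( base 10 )114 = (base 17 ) 6c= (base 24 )4I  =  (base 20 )5e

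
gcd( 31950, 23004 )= 1278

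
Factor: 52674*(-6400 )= -2^9*3^1*5^2*8779^1 = -  337113600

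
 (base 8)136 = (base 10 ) 94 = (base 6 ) 234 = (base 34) 2Q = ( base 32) 2u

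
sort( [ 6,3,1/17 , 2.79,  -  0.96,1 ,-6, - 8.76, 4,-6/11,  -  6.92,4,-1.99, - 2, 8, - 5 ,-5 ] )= [ - 8.76, - 6.92, - 6, - 5 , - 5 ,- 2, - 1.99,- 0.96, -6/11 , 1/17,1,2.79,3, 4,4 , 6, 8 ]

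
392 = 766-374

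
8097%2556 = 429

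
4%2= 0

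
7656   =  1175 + 6481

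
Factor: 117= 3^2*13^1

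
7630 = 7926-296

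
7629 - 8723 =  - 1094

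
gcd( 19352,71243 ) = 1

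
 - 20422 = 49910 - 70332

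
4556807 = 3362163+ 1194644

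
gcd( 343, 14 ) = 7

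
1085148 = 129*8412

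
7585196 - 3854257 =3730939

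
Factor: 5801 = 5801^1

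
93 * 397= 36921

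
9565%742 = 661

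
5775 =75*77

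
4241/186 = 22 + 149/186 = 22.80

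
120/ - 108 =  - 2 + 8/9 =-1.11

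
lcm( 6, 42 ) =42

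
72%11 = 6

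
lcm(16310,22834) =114170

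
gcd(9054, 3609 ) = 9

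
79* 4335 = 342465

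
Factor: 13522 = 2^1* 6761^1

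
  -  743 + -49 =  - 792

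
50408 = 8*6301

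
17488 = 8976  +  8512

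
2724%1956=768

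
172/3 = 172/3 = 57.33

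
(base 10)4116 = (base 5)112431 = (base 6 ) 31020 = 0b1000000010100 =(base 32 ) 40K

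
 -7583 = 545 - 8128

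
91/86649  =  91/86649 = 0.00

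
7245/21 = 345= 345.00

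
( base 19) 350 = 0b10010011010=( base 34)10m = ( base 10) 1178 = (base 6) 5242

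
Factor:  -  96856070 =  - 2^1*5^1*71^1*136417^1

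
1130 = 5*226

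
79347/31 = 2559 + 18/31 = 2559.58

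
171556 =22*7798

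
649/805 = 649/805 = 0.81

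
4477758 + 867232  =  5344990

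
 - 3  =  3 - 6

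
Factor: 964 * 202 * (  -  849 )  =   - 2^3*3^1  *  101^1 * 241^1*283^1 =- 165324072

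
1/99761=1/99761 =0.00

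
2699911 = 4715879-2015968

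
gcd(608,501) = 1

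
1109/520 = 2 + 69/520 = 2.13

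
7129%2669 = 1791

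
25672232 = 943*27224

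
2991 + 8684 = 11675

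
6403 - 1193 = 5210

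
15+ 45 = 60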